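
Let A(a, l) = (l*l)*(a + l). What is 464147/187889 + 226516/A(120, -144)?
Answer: 47107346971/23376397824 ≈ 2.0152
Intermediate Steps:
A(a, l) = l²*(a + l)
464147/187889 + 226516/A(120, -144) = 464147/187889 + 226516/(((-144)²*(120 - 144))) = 464147*(1/187889) + 226516/((20736*(-24))) = 464147/187889 + 226516/(-497664) = 464147/187889 + 226516*(-1/497664) = 464147/187889 - 56629/124416 = 47107346971/23376397824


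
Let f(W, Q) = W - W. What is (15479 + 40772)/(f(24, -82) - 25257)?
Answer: -56251/25257 ≈ -2.2271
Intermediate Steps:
f(W, Q) = 0
(15479 + 40772)/(f(24, -82) - 25257) = (15479 + 40772)/(0 - 25257) = 56251/(-25257) = 56251*(-1/25257) = -56251/25257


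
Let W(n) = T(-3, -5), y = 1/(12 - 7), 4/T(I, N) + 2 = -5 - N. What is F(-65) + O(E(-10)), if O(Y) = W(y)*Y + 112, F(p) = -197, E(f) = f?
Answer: -65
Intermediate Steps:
T(I, N) = 4/(-7 - N) (T(I, N) = 4/(-2 + (-5 - N)) = 4/(-7 - N))
y = ⅕ (y = 1/5 = ⅕ ≈ 0.20000)
W(n) = -2 (W(n) = -4/(7 - 5) = -4/2 = -4*½ = -2)
O(Y) = 112 - 2*Y (O(Y) = -2*Y + 112 = 112 - 2*Y)
F(-65) + O(E(-10)) = -197 + (112 - 2*(-10)) = -197 + (112 + 20) = -197 + 132 = -65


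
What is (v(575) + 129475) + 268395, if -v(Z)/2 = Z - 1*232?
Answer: 397184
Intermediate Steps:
v(Z) = 464 - 2*Z (v(Z) = -2*(Z - 1*232) = -2*(Z - 232) = -2*(-232 + Z) = 464 - 2*Z)
(v(575) + 129475) + 268395 = ((464 - 2*575) + 129475) + 268395 = ((464 - 1150) + 129475) + 268395 = (-686 + 129475) + 268395 = 128789 + 268395 = 397184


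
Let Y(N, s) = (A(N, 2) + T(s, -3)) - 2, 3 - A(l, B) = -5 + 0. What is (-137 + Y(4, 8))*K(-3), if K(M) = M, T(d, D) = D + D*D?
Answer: 375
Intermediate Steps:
A(l, B) = 8 (A(l, B) = 3 - (-5 + 0) = 3 - 1*(-5) = 3 + 5 = 8)
T(d, D) = D + D²
Y(N, s) = 12 (Y(N, s) = (8 - 3*(1 - 3)) - 2 = (8 - 3*(-2)) - 2 = (8 + 6) - 2 = 14 - 2 = 12)
(-137 + Y(4, 8))*K(-3) = (-137 + 12)*(-3) = -125*(-3) = 375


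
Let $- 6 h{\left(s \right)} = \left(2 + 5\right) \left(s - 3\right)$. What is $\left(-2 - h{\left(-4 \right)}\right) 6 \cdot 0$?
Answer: $0$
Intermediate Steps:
$h{\left(s \right)} = \frac{7}{2} - \frac{7 s}{6}$ ($h{\left(s \right)} = - \frac{\left(2 + 5\right) \left(s - 3\right)}{6} = - \frac{7 \left(-3 + s\right)}{6} = - \frac{-21 + 7 s}{6} = \frac{7}{2} - \frac{7 s}{6}$)
$\left(-2 - h{\left(-4 \right)}\right) 6 \cdot 0 = \left(-2 - \left(\frac{7}{2} - - \frac{14}{3}\right)\right) 6 \cdot 0 = \left(-2 - \left(\frac{7}{2} + \frac{14}{3}\right)\right) 6 \cdot 0 = \left(-2 - \frac{49}{6}\right) 6 \cdot 0 = \left(- \frac{61}{6}\right) 6 \cdot 0 = \left(-61\right) 0 = 0$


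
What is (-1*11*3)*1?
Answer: -33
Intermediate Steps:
(-1*11*3)*1 = -11*3*1 = -33*1 = -33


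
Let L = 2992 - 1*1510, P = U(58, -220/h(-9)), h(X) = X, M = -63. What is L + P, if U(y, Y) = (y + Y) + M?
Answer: 13513/9 ≈ 1501.4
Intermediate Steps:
U(y, Y) = -63 + Y + y (U(y, Y) = (y + Y) - 63 = (Y + y) - 63 = -63 + Y + y)
P = 175/9 (P = -63 - 220/(-9) + 58 = -63 - 220*(-⅑) + 58 = -63 + 220/9 + 58 = 175/9 ≈ 19.444)
L = 1482 (L = 2992 - 1510 = 1482)
L + P = 1482 + 175/9 = 13513/9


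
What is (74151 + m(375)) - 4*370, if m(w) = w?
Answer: 73046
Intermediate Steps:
(74151 + m(375)) - 4*370 = (74151 + 375) - 4*370 = 74526 - 1480 = 73046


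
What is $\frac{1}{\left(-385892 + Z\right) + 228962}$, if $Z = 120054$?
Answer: $- \frac{1}{36876} \approx -2.7118 \cdot 10^{-5}$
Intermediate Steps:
$\frac{1}{\left(-385892 + Z\right) + 228962} = \frac{1}{\left(-385892 + 120054\right) + 228962} = \frac{1}{-265838 + 228962} = \frac{1}{-36876} = - \frac{1}{36876}$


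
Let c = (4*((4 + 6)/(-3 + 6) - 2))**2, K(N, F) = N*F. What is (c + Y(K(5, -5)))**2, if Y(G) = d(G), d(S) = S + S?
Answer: 37636/81 ≈ 464.64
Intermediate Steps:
d(S) = 2*S
K(N, F) = F*N
Y(G) = 2*G
c = 256/9 (c = (4*(10/3 - 2))**2 = (4*(4/3))**2 = (16/3)**2 = 256/9 ≈ 28.444)
(c + Y(K(5, -5)))**2 = (256/9 + 2*(-5*5))**2 = (256/9 + 2*(-25))**2 = (256/9 - 50)**2 = (-194/9)**2 = 37636/81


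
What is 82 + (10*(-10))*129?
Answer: -12818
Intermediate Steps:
82 + (10*(-10))*129 = 82 - 100*129 = 82 - 12900 = -12818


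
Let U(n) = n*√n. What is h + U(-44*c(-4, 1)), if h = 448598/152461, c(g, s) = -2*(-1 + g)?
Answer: 448598/152461 - 880*I*√110 ≈ 2.9424 - 9229.5*I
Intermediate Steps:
c(g, s) = 2 - 2*g
U(n) = n^(3/2)
h = 448598/152461 (h = 448598*(1/152461) = 448598/152461 ≈ 2.9424)
h + U(-44*c(-4, 1)) = 448598/152461 + (-44*(2 - 2*(-4)))^(3/2) = 448598/152461 + (-44*(2 + 8))^(3/2) = 448598/152461 + (-44*10)^(3/2) = 448598/152461 + (-440)^(3/2) = 448598/152461 - 880*I*√110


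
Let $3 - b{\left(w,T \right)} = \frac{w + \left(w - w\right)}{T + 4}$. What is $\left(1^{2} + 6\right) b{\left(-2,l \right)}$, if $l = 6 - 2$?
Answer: $\frac{91}{4} \approx 22.75$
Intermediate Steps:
$l = 4$ ($l = 6 - 2 = 4$)
$b{\left(w,T \right)} = 3 - \frac{w}{4 + T}$ ($b{\left(w,T \right)} = 3 - \frac{w + \left(w - w\right)}{T + 4} = 3 - \frac{w + 0}{4 + T} = 3 - \frac{w}{4 + T}$)
$\left(1^{2} + 6\right) b{\left(-2,l \right)} = \left(1^{2} + 6\right) \frac{12 - -2 + 3 \cdot 4}{4 + 4} = \left(1 + 6\right) \frac{12 + 2 + 12}{8} = 7 \cdot \frac{1}{8} \cdot 26 = 7 \cdot \frac{13}{4} = \frac{91}{4}$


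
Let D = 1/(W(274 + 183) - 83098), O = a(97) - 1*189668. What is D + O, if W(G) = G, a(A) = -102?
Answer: -15682782571/82641 ≈ -1.8977e+5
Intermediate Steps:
O = -189770 (O = -102 - 1*189668 = -102 - 189668 = -189770)
D = -1/82641 (D = 1/((274 + 183) - 83098) = 1/(457 - 83098) = 1/(-82641) = -1/82641 ≈ -1.2101e-5)
D + O = -1/82641 - 189770 = -15682782571/82641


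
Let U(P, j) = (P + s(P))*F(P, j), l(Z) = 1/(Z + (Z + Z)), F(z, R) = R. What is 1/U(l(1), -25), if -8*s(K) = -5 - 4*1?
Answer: -24/875 ≈ -0.027429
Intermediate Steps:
s(K) = 9/8 (s(K) = -(-5 - 4*1)/8 = -(-5 - 4)/8 = -1/8*(-9) = 9/8)
l(Z) = 1/(3*Z) (l(Z) = 1/(Z + 2*Z) = 1/(3*Z))
U(P, j) = j*(9/8 + P) (U(P, j) = (P + 9/8)*j = (9/8 + P)*j = j*(9/8 + P))
1/U(l(1), -25) = 1/((1/8)*(-25)*(9 + 8*((1/3)/1))) = 1/((1/8)*(-25)*(9 + 8*((1/3)*1))) = 1/((1/8)*(-25)*(9 + 8*(1/3))) = 1/((1/8)*(-25)*(9 + 8/3)) = 1/((1/8)*(-25)*(35/3)) = 1/(-875/24) = -24/875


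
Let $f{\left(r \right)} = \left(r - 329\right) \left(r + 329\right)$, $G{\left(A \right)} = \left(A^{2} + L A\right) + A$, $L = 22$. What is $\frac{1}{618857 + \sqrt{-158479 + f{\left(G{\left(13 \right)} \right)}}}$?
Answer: $\frac{618857}{382984034145} - \frac{4 i \sqrt{2981}}{382984034145} \approx 1.6159 \cdot 10^{-6} - 5.7024 \cdot 10^{-10} i$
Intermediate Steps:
$G{\left(A \right)} = A^{2} + 23 A$ ($G{\left(A \right)} = \left(A^{2} + 22 A\right) + A = A^{2} + 23 A$)
$f{\left(r \right)} = \left(-329 + r\right) \left(329 + r\right)$
$\frac{1}{618857 + \sqrt{-158479 + f{\left(G{\left(13 \right)} \right)}}} = \frac{1}{618857 + \sqrt{-158479 - \left(108241 - \left(13 \left(23 + 13\right)\right)^{2}\right)}} = \frac{1}{618857 + \sqrt{-158479 - \left(108241 - \left(13 \cdot 36\right)^{2}\right)}} = \frac{1}{618857 + \sqrt{-158479 - \left(108241 - 468^{2}\right)}} = \frac{1}{618857 + \sqrt{-158479 + \left(-108241 + 219024\right)}} = \frac{1}{618857 + \sqrt{-158479 + 110783}} = \frac{1}{618857 + \sqrt{-47696}} = \frac{1}{618857 + 4 i \sqrt{2981}}$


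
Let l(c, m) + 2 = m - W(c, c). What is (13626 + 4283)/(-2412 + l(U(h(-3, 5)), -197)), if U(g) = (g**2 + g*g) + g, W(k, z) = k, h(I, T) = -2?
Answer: -17909/2617 ≈ -6.8433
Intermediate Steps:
U(g) = g + 2*g**2 (U(g) = (g**2 + g**2) + g = 2*g**2 + g = g + 2*g**2)
l(c, m) = -2 + m - c (l(c, m) = -2 + (m - c) = -2 + m - c)
(13626 + 4283)/(-2412 + l(U(h(-3, 5)), -197)) = (13626 + 4283)/(-2412 + (-2 - 197 - (-2)*(1 + 2*(-2)))) = 17909/(-2412 + (-2 - 197 - (-2)*(1 - 4))) = 17909/(-2412 + (-2 - 197 - (-2)*(-3))) = 17909/(-2412 + (-2 - 197 - 1*6)) = 17909/(-2412 + (-2 - 197 - 6)) = 17909/(-2412 - 205) = 17909/(-2617) = 17909*(-1/2617) = -17909/2617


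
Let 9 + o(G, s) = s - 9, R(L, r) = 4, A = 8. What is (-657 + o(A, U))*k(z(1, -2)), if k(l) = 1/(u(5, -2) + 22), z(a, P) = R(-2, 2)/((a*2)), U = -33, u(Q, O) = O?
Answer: -177/5 ≈ -35.400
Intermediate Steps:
z(a, P) = 2/a (z(a, P) = 4/((a*2)) = 4/((2*a)) = 4*(1/(2*a)) = 2/a)
o(G, s) = -18 + s (o(G, s) = -9 + (s - 9) = -9 + (-9 + s) = -18 + s)
k(l) = 1/20 (k(l) = 1/(-2 + 22) = 1/20)
(-657 + o(A, U))*k(z(1, -2)) = (-657 + (-18 - 33))*(1/20) = (-657 - 51)*(1/20) = -708*1/20 = -177/5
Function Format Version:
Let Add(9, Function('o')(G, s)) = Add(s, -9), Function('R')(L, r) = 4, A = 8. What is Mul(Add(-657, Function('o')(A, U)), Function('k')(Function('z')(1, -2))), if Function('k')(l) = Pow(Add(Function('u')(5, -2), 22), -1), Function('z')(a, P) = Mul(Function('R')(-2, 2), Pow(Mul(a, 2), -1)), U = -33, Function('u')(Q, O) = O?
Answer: Rational(-177, 5) ≈ -35.400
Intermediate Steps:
Function('z')(a, P) = Mul(2, Pow(a, -1)) (Function('z')(a, P) = Mul(4, Pow(Mul(a, 2), -1)) = Mul(4, Pow(Mul(2, a), -1)) = Mul(4, Mul(Rational(1, 2), Pow(a, -1))) = Mul(2, Pow(a, -1)))
Function('o')(G, s) = Add(-18, s) (Function('o')(G, s) = Add(-9, Add(s, -9)) = Add(-9, Add(-9, s)) = Add(-18, s))
Function('k')(l) = Rational(1, 20) (Function('k')(l) = Pow(Add(-2, 22), -1) = Pow(20, -1) = Rational(1, 20))
Mul(Add(-657, Function('o')(A, U)), Function('k')(Function('z')(1, -2))) = Mul(Add(-657, Add(-18, -33)), Rational(1, 20)) = Mul(Add(-657, -51), Rational(1, 20)) = Mul(-708, Rational(1, 20)) = Rational(-177, 5)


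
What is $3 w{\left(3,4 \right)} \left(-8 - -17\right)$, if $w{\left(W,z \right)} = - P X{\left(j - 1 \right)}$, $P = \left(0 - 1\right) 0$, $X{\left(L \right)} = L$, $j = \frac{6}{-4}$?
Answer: $0$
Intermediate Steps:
$j = - \frac{3}{2}$ ($j = 6 \left(- \frac{1}{4}\right) = - \frac{3}{2} \approx -1.5$)
$P = 0$ ($P = \left(-1\right) 0 = 0$)
$w{\left(W,z \right)} = 0$ ($w{\left(W,z \right)} = - 0 \left(- \frac{3}{2} - 1\right) = - \frac{0 \left(-5\right)}{2} = \left(-1\right) 0 = 0$)
$3 w{\left(3,4 \right)} \left(-8 - -17\right) = 3 \cdot 0 \left(-8 - -17\right) = 0 \left(-8 + 17\right) = 0 \cdot 9 = 0$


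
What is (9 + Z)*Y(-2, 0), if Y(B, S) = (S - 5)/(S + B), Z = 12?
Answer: 105/2 ≈ 52.500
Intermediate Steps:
Y(B, S) = (-5 + S)/(B + S)
(9 + Z)*Y(-2, 0) = (9 + 12)*((-5 + 0)/(-2 + 0)) = 21*(-5/(-2)) = 21*(-½*(-5)) = 21*(5/2) = 105/2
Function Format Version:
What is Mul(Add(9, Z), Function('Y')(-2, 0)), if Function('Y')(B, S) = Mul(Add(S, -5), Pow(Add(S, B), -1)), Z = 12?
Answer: Rational(105, 2) ≈ 52.500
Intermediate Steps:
Function('Y')(B, S) = Mul(Pow(Add(B, S), -1), Add(-5, S)) (Function('Y')(B, S) = Mul(Add(-5, S), Pow(Add(B, S), -1)) = Mul(Pow(Add(B, S), -1), Add(-5, S)))
Mul(Add(9, Z), Function('Y')(-2, 0)) = Mul(Add(9, 12), Mul(Pow(Add(-2, 0), -1), Add(-5, 0))) = Mul(21, Mul(Pow(-2, -1), -5)) = Mul(21, Mul(Rational(-1, 2), -5)) = Mul(21, Rational(5, 2)) = Rational(105, 2)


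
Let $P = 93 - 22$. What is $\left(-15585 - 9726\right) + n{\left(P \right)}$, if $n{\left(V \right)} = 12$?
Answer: $-25299$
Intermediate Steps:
$P = 71$ ($P = 93 - 22 = 71$)
$\left(-15585 - 9726\right) + n{\left(P \right)} = \left(-15585 - 9726\right) + 12 = -25311 + 12 = -25299$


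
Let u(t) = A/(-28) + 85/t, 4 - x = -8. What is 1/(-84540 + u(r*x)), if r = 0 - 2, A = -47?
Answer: -168/14203033 ≈ -1.1828e-5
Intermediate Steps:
x = 12 (x = 4 - 1*(-8) = 4 + 8 = 12)
r = -2
u(t) = 47/28 + 85/t (u(t) = -47/(-28) + 85/t = -47*(-1/28) + 85/t = 47/28 + 85/t)
1/(-84540 + u(r*x)) = 1/(-84540 + (47/28 + 85/((-2*12)))) = 1/(-84540 + (47/28 + 85/(-24))) = 1/(-84540 + (47/28 + 85*(-1/24))) = 1/(-84540 + (47/28 - 85/24)) = 1/(-84540 - 313/168) = 1/(-14203033/168) = -168/14203033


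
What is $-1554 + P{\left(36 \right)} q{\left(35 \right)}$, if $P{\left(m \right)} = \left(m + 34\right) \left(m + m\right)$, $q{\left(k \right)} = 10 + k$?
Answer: $225246$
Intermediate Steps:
$P{\left(m \right)} = 2 m \left(34 + m\right)$ ($P{\left(m \right)} = \left(34 + m\right) 2 m = 2 m \left(34 + m\right)$)
$-1554 + P{\left(36 \right)} q{\left(35 \right)} = -1554 + 2 \cdot 36 \left(34 + 36\right) \left(10 + 35\right) = -1554 + 2 \cdot 36 \cdot 70 \cdot 45 = -1554 + 5040 \cdot 45 = -1554 + 226800 = 225246$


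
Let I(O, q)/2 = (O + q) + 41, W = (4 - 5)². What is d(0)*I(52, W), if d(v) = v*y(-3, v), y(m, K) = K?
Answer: 0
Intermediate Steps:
W = 1 (W = (-1)² = 1)
I(O, q) = 82 + 2*O + 2*q (I(O, q) = 2*((O + q) + 41) = 2*(41 + O + q) = 82 + 2*O + 2*q)
d(v) = v² (d(v) = v*v = v²)
d(0)*I(52, W) = 0²*(82 + 2*52 + 2*1) = 0*(82 + 104 + 2) = 0*188 = 0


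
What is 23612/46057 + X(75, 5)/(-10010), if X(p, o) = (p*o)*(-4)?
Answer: 2776742/4191187 ≈ 0.66252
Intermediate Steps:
X(p, o) = -4*o*p (X(p, o) = (o*p)*(-4) = -4*o*p)
23612/46057 + X(75, 5)/(-10010) = 23612/46057 - 4*5*75/(-10010) = 23612*(1/46057) - 1500*(-1/10010) = 23612/46057 + 150/1001 = 2776742/4191187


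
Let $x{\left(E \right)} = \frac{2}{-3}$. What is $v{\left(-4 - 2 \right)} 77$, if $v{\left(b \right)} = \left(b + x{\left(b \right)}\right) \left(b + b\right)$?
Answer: $6160$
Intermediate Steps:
$x{\left(E \right)} = - \frac{2}{3}$ ($x{\left(E \right)} = 2 \left(- \frac{1}{3}\right) = - \frac{2}{3}$)
$v{\left(b \right)} = 2 b \left(- \frac{2}{3} + b\right)$ ($v{\left(b \right)} = \left(b - \frac{2}{3}\right) \left(b + b\right) = \left(- \frac{2}{3} + b\right) 2 b = 2 b \left(- \frac{2}{3} + b\right)$)
$v{\left(-4 - 2 \right)} 77 = \frac{2 \left(-4 - 2\right) \left(-2 + 3 \left(-4 - 2\right)\right)}{3} \cdot 77 = \frac{2}{3} \left(-6\right) \left(-2 + 3 \left(-6\right)\right) 77 = \frac{2}{3} \left(-6\right) \left(-2 - 18\right) 77 = \frac{2}{3} \left(-6\right) \left(-20\right) 77 = 80 \cdot 77 = 6160$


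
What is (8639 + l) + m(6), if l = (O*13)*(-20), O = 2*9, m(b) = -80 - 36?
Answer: 3843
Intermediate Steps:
m(b) = -116
O = 18
l = -4680 (l = (18*13)*(-20) = 234*(-20) = -4680)
(8639 + l) + m(6) = (8639 - 4680) - 116 = 3959 - 116 = 3843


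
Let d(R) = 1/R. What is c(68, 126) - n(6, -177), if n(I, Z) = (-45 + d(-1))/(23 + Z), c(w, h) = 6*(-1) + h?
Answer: 9217/77 ≈ 119.70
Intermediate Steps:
c(w, h) = -6 + h
n(I, Z) = -46/(23 + Z) (n(I, Z) = (-45 + 1/(-1))/(23 + Z) = (-45 - 1)/(23 + Z) = -46/(23 + Z))
c(68, 126) - n(6, -177) = (-6 + 126) - (-46)/(23 - 177) = 120 - (-46)/(-154) = 120 - (-46)*(-1)/154 = 120 - 1*23/77 = 120 - 23/77 = 9217/77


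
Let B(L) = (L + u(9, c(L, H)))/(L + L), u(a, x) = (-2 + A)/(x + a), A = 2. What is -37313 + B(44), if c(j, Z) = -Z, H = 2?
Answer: -74625/2 ≈ -37313.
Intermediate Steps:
u(a, x) = 0 (u(a, x) = (-2 + 2)/(x + a) = 0/(a + x) = 0)
B(L) = ½ (B(L) = (L + 0)/(L + L) = L/((2*L)) = L*(1/(2*L)) = ½)
-37313 + B(44) = -37313 + ½ = -74625/2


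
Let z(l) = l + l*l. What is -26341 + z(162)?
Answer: 65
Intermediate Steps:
z(l) = l + l**2
-26341 + z(162) = -26341 + 162*(1 + 162) = -26341 + 162*163 = -26341 + 26406 = 65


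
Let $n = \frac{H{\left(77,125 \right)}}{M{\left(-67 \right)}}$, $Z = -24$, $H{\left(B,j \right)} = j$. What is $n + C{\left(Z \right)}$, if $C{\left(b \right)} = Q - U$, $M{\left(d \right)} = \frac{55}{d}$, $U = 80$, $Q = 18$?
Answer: $- \frac{2357}{11} \approx -214.27$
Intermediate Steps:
$n = - \frac{1675}{11}$ ($n = \frac{125}{55 \frac{1}{-67}} = \frac{125}{55 \left(- \frac{1}{67}\right)} = \frac{125}{- \frac{55}{67}} = 125 \left(- \frac{67}{55}\right) = - \frac{1675}{11} \approx -152.27$)
$C{\left(b \right)} = -62$ ($C{\left(b \right)} = 18 - 80 = -62$)
$n + C{\left(Z \right)} = - \frac{1675}{11} - 62 = - \frac{2357}{11}$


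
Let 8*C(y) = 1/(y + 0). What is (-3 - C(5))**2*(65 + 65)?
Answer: 190333/160 ≈ 1189.6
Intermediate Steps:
C(y) = 1/(8*y) (C(y) = 1/(8*(y + 0)) = 1/(8*y))
(-3 - C(5))**2*(65 + 65) = (-3 - 1/(8*5))**2*(65 + 65) = (-3 - 1/(8*5))**2*130 = (-3 - 1*1/40)**2*130 = (-3 - 1/40)**2*130 = (-121/40)**2*130 = (14641/1600)*130 = 190333/160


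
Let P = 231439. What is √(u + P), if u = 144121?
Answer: 2*√93890 ≈ 612.83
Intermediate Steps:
√(u + P) = √(144121 + 231439) = √375560 = 2*√93890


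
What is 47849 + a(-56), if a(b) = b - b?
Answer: 47849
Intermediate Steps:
a(b) = 0
47849 + a(-56) = 47849 + 0 = 47849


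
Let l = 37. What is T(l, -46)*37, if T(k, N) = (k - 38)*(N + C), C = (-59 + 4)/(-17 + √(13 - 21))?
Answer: 42809/27 - 370*I*√2/27 ≈ 1585.5 - 19.38*I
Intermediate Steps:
C = -55/(-17 + 2*I*√2) (C = -55/(-17 + √(-8)) = -55/(-17 + 2*I*√2) ≈ 3.1481 + 0.52378*I)
T(k, N) = (-38 + k)*(85/27 + N + 10*I*√2/27) (T(k, N) = (k - 38)*(N + (85/27 + 10*I*√2/27)) = (-38 + k)*(85/27 + N + 10*I*√2/27))
T(l, -46)*37 = (-3230/27 - 38*(-46) - 46*37 - 380*I*√2/27 + (5/27)*37*(17 + 2*I*√2))*37 = (-3230/27 + 1748 - 1702 - 380*I*√2/27 + (3145/27 + 370*I*√2/27))*37 = (1157/27 - 10*I*√2/27)*37 = 42809/27 - 370*I*√2/27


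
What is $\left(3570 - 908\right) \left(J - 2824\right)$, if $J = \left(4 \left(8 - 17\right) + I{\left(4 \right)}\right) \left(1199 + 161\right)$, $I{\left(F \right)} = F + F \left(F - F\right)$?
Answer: $-123367728$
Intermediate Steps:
$I{\left(F \right)} = F$ ($I{\left(F \right)} = F + F 0 = F + 0 = F$)
$J = -43520$ ($J = \left(4 \left(8 - 17\right) + 4\right) \left(1199 + 161\right) = \left(4 \left(-9\right) + 4\right) 1360 = \left(-36 + 4\right) 1360 = \left(-32\right) 1360 = -43520$)
$\left(3570 - 908\right) \left(J - 2824\right) = \left(3570 - 908\right) \left(-43520 - 2824\right) = 2662 \left(-46344\right) = -123367728$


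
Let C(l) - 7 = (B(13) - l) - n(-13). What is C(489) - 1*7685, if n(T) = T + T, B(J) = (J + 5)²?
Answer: -7817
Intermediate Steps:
B(J) = (5 + J)²
n(T) = 2*T
C(l) = 357 - l (C(l) = 7 + (((5 + 13)² - l) - 2*(-13)) = 7 + ((18² - l) - 1*(-26)) = 7 + ((324 - l) + 26) = 7 + (350 - l) = 357 - l)
C(489) - 1*7685 = (357 - 1*489) - 1*7685 = (357 - 489) - 7685 = -132 - 7685 = -7817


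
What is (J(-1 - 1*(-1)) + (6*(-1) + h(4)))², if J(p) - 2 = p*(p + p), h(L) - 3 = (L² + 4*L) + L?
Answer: 1225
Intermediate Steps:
h(L) = 3 + L² + 5*L (h(L) = 3 + ((L² + 4*L) + L) = 3 + (L² + 5*L) = 3 + L² + 5*L)
J(p) = 2 + 2*p² (J(p) = 2 + p*(p + p) = 2 + p*(2*p) = 2 + 2*p²)
(J(-1 - 1*(-1)) + (6*(-1) + h(4)))² = ((2 + 2*(-1 - 1*(-1))²) + (6*(-1) + (3 + 4² + 5*4)))² = ((2 + 2*(-1 + 1)²) + (-6 + (3 + 16 + 20)))² = ((2 + 2*0²) + (-6 + 39))² = ((2 + 2*0) + 33)² = ((2 + 0) + 33)² = (2 + 33)² = 35² = 1225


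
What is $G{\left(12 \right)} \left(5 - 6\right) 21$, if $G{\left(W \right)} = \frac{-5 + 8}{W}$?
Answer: $- \frac{21}{4} \approx -5.25$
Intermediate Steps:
$G{\left(W \right)} = \frac{3}{W}$
$G{\left(12 \right)} \left(5 - 6\right) 21 = \frac{3}{12} \left(5 - 6\right) 21 = 3 \cdot \frac{1}{12} \left(\left(-1\right) 21\right) = \frac{1}{4} \left(-21\right) = - \frac{21}{4}$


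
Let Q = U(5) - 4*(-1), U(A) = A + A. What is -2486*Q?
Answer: -34804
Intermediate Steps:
U(A) = 2*A
Q = 14 (Q = 2*5 - 4*(-1) = 10 + 4 = 14)
-2486*Q = -2486*14 = -34804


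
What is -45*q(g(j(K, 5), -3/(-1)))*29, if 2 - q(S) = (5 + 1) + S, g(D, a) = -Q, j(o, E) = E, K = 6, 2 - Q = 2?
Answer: 5220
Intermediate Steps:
Q = 0 (Q = 2 - 1*2 = 2 - 2 = 0)
g(D, a) = 0 (g(D, a) = -1*0 = 0)
q(S) = -4 - S (q(S) = 2 - ((5 + 1) + S) = 2 - (6 + S) = 2 + (-6 - S) = -4 - S)
-45*q(g(j(K, 5), -3/(-1)))*29 = -45*(-4 - 1*0)*29 = -45*(-4 + 0)*29 = -45*(-4)*29 = 180*29 = 5220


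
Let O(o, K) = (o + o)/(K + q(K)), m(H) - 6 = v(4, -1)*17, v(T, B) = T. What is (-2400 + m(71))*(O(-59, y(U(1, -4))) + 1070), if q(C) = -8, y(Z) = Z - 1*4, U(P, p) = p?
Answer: -10023897/4 ≈ -2.5060e+6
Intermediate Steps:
y(Z) = -4 + Z (y(Z) = Z - 4 = -4 + Z)
m(H) = 74 (m(H) = 6 + 4*17 = 6 + 68 = 74)
O(o, K) = 2*o/(-8 + K) (O(o, K) = (o + o)/(K - 8) = (2*o)/(-8 + K) = 2*o/(-8 + K))
(-2400 + m(71))*(O(-59, y(U(1, -4))) + 1070) = (-2400 + 74)*(2*(-59)/(-8 + (-4 - 4)) + 1070) = -2326*(2*(-59)/(-8 - 8) + 1070) = -2326*(2*(-59)/(-16) + 1070) = -2326*(2*(-59)*(-1/16) + 1070) = -2326*(59/8 + 1070) = -2326*8619/8 = -10023897/4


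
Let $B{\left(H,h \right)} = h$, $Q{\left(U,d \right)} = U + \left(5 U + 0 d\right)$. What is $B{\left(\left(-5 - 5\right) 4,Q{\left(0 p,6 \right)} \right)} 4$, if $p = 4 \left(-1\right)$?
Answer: $0$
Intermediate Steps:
$p = -4$
$Q{\left(U,d \right)} = 6 U$ ($Q{\left(U,d \right)} = U + \left(5 U + 0\right) = U + 5 U = 6 U$)
$B{\left(\left(-5 - 5\right) 4,Q{\left(0 p,6 \right)} \right)} 4 = 6 \cdot 0 \left(-4\right) 4 = 6 \cdot 0 \cdot 4 = 0 \cdot 4 = 0$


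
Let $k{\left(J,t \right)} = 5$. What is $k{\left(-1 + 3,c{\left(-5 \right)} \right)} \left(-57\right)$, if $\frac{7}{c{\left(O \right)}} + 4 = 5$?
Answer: $-285$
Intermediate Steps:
$c{\left(O \right)} = 7$ ($c{\left(O \right)} = \frac{7}{-4 + 5} = \frac{7}{1} = 7 \cdot 1 = 7$)
$k{\left(-1 + 3,c{\left(-5 \right)} \right)} \left(-57\right) = 5 \left(-57\right) = -285$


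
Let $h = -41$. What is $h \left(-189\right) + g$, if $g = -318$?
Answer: $7431$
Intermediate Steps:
$h \left(-189\right) + g = \left(-41\right) \left(-189\right) - 318 = 7749 - 318 = 7431$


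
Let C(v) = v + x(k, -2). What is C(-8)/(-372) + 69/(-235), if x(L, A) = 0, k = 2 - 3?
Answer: -5947/21855 ≈ -0.27211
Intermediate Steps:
k = -1
C(v) = v (C(v) = v + 0 = v)
C(-8)/(-372) + 69/(-235) = -8/(-372) + 69/(-235) = -8*(-1/372) + 69*(-1/235) = 2/93 - 69/235 = -5947/21855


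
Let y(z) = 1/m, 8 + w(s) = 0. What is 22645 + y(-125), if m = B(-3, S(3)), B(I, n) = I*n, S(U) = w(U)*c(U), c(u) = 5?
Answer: 2717401/120 ≈ 22645.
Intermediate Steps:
w(s) = -8 (w(s) = -8 + 0 = -8)
S(U) = -40 (S(U) = -8*5 = -40)
m = 120 (m = -3*(-40) = 120)
y(z) = 1/120
22645 + y(-125) = 22645 + 1/120 = 2717401/120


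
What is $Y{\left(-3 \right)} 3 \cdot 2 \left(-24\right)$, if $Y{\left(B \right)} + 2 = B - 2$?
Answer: $1008$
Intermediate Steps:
$Y{\left(B \right)} = -4 + B$ ($Y{\left(B \right)} = -2 + \left(B - 2\right) = -2 + \left(-2 + B\right) = -4 + B$)
$Y{\left(-3 \right)} 3 \cdot 2 \left(-24\right) = \left(-4 - 3\right) 3 \cdot 2 \left(-24\right) = \left(-7\right) 6 \left(-24\right) = \left(-42\right) \left(-24\right) = 1008$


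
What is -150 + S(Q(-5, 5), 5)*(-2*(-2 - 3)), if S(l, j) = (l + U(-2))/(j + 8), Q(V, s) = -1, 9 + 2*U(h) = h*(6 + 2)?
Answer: -2085/13 ≈ -160.38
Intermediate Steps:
U(h) = -9/2 + 4*h (U(h) = -9/2 + (h*(6 + 2))/2 = -9/2 + (h*8)/2 = -9/2 + (8*h)/2 = -9/2 + 4*h)
S(l, j) = (-25/2 + l)/(8 + j) (S(l, j) = (l + (-9/2 + 4*(-2)))/(j + 8) = (l + (-9/2 - 8))/(8 + j) = (l - 25/2)/(8 + j) = (-25/2 + l)/(8 + j))
-150 + S(Q(-5, 5), 5)*(-2*(-2 - 3)) = -150 + ((-25/2 - 1)/(8 + 5))*(-2*(-2 - 3)) = -150 + (-27/2/13)*(-2*(-5)) = -150 + ((1/13)*(-27/2))*10 = -150 - 27/26*10 = -150 - 135/13 = -2085/13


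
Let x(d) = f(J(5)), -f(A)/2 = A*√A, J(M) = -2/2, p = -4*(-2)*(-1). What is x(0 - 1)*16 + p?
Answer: -8 + 32*I ≈ -8.0 + 32.0*I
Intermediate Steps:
p = -8 (p = 8*(-1) = -8)
J(M) = -1 (J(M) = -2*½ = -1)
f(A) = -2*A^(3/2) (f(A) = -2*A*√A = -2*A^(3/2))
x(d) = 2*I (x(d) = -(-2)*I = 2*I)
x(0 - 1)*16 + p = (2*I)*16 - 8 = 32*I - 8 = -8 + 32*I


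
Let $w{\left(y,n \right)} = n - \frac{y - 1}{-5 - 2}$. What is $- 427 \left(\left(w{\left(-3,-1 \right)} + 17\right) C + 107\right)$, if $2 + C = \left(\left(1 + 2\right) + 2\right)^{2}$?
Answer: $-197213$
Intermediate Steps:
$C = 23$ ($C = -2 + \left(\left(1 + 2\right) + 2\right)^{2} = -2 + \left(3 + 2\right)^{2} = -2 + 5^{2} = -2 + 25 = 23$)
$w{\left(y,n \right)} = - \frac{1}{7} + n + \frac{y}{7}$ ($w{\left(y,n \right)} = n - \frac{-1 + y}{-7} = n - \left(-1 + y\right) \left(- \frac{1}{7}\right) = n - \left(\frac{1}{7} - \frac{y}{7}\right) = n + \left(- \frac{1}{7} + \frac{y}{7}\right) = - \frac{1}{7} + n + \frac{y}{7}$)
$- 427 \left(\left(w{\left(-3,-1 \right)} + 17\right) C + 107\right) = - 427 \left(\left(\left(- \frac{1}{7} - 1 + \frac{1}{7} \left(-3\right)\right) + 17\right) 23 + 107\right) = - 427 \left(\left(\left(- \frac{1}{7} - 1 - \frac{3}{7}\right) + 17\right) 23 + 107\right) = - 427 \left(\left(- \frac{11}{7} + 17\right) 23 + 107\right) = - 427 \left(\frac{108}{7} \cdot 23 + 107\right) = - 427 \left(\frac{2484}{7} + 107\right) = \left(-427\right) \frac{3233}{7} = -197213$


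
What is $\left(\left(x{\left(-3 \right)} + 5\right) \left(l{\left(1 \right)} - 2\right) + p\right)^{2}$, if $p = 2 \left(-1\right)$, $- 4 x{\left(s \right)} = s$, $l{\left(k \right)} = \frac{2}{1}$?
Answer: $4$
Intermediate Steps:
$l{\left(k \right)} = 2$ ($l{\left(k \right)} = 2 \cdot 1 = 2$)
$x{\left(s \right)} = - \frac{s}{4}$
$p = -2$
$\left(\left(x{\left(-3 \right)} + 5\right) \left(l{\left(1 \right)} - 2\right) + p\right)^{2} = \left(\left(\left(- \frac{1}{4}\right) \left(-3\right) + 5\right) \left(2 - 2\right) - 2\right)^{2} = \left(\left(\frac{3}{4} + 5\right) 0 - 2\right)^{2} = \left(\frac{23}{4} \cdot 0 - 2\right)^{2} = \left(0 - 2\right)^{2} = \left(-2\right)^{2} = 4$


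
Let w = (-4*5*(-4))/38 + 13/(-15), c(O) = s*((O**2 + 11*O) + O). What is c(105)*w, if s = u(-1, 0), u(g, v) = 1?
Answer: 289107/19 ≈ 15216.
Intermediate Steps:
s = 1
c(O) = O**2 + 12*O (c(O) = 1*((O**2 + 11*O) + O) = 1*(O**2 + 12*O) = O**2 + 12*O)
w = 353/285 (w = -20*(-4)*(1/38) + 13*(-1/15) = 80*(1/38) - 13/15 = 40/19 - 13/15 = 353/285 ≈ 1.2386)
c(105)*w = (105*(12 + 105))*(353/285) = (105*117)*(353/285) = 12285*(353/285) = 289107/19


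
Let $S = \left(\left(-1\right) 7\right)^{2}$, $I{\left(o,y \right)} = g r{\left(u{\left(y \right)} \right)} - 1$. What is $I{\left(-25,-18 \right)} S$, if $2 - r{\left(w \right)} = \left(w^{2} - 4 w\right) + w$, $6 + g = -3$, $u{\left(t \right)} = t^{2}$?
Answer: $45864833$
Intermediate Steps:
$g = -9$ ($g = -6 - 3 = -9$)
$r{\left(w \right)} = 2 - w^{2} + 3 w$ ($r{\left(w \right)} = 2 - \left(\left(w^{2} - 4 w\right) + w\right) = 2 - \left(w^{2} - 3 w\right) = 2 - w^{2} + 3 w$)
$I{\left(o,y \right)} = -19 - 27 y^{2} + 9 y^{4}$ ($I{\left(o,y \right)} = - 9 \left(2 - \left(y^{2}\right)^{2} + 3 y^{2}\right) - 1 = - 9 \left(2 - y^{4} + 3 y^{2}\right) - 1 = \left(-18 - 27 y^{2} + 9 y^{4}\right) - 1 = -19 - 27 y^{2} + 9 y^{4}$)
$S = 49$ ($S = \left(-7\right)^{2} = 49$)
$I{\left(-25,-18 \right)} S = \left(-19 - 27 \left(-18\right)^{2} + 9 \left(-18\right)^{4}\right) 49 = \left(-19 - 8748 + 9 \cdot 104976\right) 49 = \left(-19 - 8748 + 944784\right) 49 = 936017 \cdot 49 = 45864833$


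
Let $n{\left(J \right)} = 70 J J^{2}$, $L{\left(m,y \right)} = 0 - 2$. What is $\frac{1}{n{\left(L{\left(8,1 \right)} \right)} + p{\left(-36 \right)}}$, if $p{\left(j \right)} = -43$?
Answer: $- \frac{1}{603} \approx -0.0016584$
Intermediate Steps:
$L{\left(m,y \right)} = -2$
$n{\left(J \right)} = 70 J^{3}$
$\frac{1}{n{\left(L{\left(8,1 \right)} \right)} + p{\left(-36 \right)}} = \frac{1}{70 \left(-2\right)^{3} - 43} = \frac{1}{70 \left(-8\right) - 43} = \frac{1}{-560 - 43} = \frac{1}{-603} = - \frac{1}{603}$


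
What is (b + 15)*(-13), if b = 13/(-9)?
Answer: -1586/9 ≈ -176.22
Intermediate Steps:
b = -13/9 (b = 13*(-⅑) = -13/9 ≈ -1.4444)
(b + 15)*(-13) = (-13/9 + 15)*(-13) = (122/9)*(-13) = -1586/9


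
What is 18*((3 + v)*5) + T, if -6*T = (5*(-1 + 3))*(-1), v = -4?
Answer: -265/3 ≈ -88.333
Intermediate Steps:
T = 5/3 (T = -5*(-1 + 3)*(-1)/6 = -5*2*(-1)/6 = -5*(-1)/3 = -⅙*(-10) = 5/3 ≈ 1.6667)
18*((3 + v)*5) + T = 18*((3 - 4)*5) + 5/3 = 18*(-1*5) + 5/3 = 18*(-5) + 5/3 = -90 + 5/3 = -265/3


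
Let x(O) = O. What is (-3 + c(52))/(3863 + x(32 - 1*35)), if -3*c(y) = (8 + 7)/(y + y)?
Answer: -317/401440 ≈ -0.00078966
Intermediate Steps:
c(y) = -5/(2*y) (c(y) = -(8 + 7)/(3*(y + y)) = -5/(2*y))
(-3 + c(52))/(3863 + x(32 - 1*35)) = (-3 - 5/2/52)/(3863 + (32 - 1*35)) = (-3 - 5/2*1/52)/(3863 + (32 - 35)) = (-3 - 5/104)/(3863 - 3) = -317/104/3860 = -317/104*1/3860 = -317/401440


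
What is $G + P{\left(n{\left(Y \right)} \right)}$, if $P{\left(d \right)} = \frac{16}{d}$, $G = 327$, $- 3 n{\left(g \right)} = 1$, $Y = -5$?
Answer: $279$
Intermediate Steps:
$n{\left(g \right)} = - \frac{1}{3}$ ($n{\left(g \right)} = \left(- \frac{1}{3}\right) 1 = - \frac{1}{3}$)
$G + P{\left(n{\left(Y \right)} \right)} = 327 + \frac{16}{- \frac{1}{3}} = 327 + 16 \left(-3\right) = 327 - 48 = 279$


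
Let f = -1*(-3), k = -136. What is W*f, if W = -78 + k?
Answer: -642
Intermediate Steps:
W = -214 (W = -78 - 136 = -214)
f = 3
W*f = -214*3 = -642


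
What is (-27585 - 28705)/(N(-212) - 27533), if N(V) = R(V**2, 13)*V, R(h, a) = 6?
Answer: 11258/5761 ≈ 1.9542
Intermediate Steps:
N(V) = 6*V
(-27585 - 28705)/(N(-212) - 27533) = (-27585 - 28705)/(6*(-212) - 27533) = -56290/(-1272 - 27533) = -56290/(-28805) = -56290*(-1/28805) = 11258/5761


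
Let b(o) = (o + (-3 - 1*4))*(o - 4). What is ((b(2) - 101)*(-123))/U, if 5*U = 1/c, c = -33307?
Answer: -1864026255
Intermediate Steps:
b(o) = (-7 + o)*(-4 + o) (b(o) = (o + (-3 - 4))*(-4 + o) = (o - 7)*(-4 + o) = (-7 + o)*(-4 + o))
U = -1/166535 (U = (⅕)/(-33307) = (⅕)*(-1/33307) = -1/166535 ≈ -6.0047e-6)
((b(2) - 101)*(-123))/U = (((28 + 2² - 11*2) - 101)*(-123))/(-1/166535) = (((28 + 4 - 22) - 101)*(-123))*(-166535) = ((10 - 101)*(-123))*(-166535) = -91*(-123)*(-166535) = 11193*(-166535) = -1864026255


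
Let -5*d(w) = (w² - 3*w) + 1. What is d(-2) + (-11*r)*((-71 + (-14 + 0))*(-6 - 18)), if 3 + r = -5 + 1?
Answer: 785389/5 ≈ 1.5708e+5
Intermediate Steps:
r = -7 (r = -3 + (-5 + 1) = -3 - 4 = -7)
d(w) = -⅕ - w²/5 + 3*w/5 (d(w) = -((w² - 3*w) + 1)/5 = -(1 + w² - 3*w)/5 = -⅕ - w²/5 + 3*w/5)
d(-2) + (-11*r)*((-71 + (-14 + 0))*(-6 - 18)) = (-⅕ - ⅕*(-2)² + (⅗)*(-2)) + (-11*(-7))*((-71 + (-14 + 0))*(-6 - 18)) = (-⅕ - ⅕*4 - 6/5) + 77*((-71 - 14)*(-24)) = (-⅕ - ⅘ - 6/5) + 77*(-85*(-24)) = -11/5 + 77*2040 = -11/5 + 157080 = 785389/5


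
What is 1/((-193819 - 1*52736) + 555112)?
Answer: 1/308557 ≈ 3.2409e-6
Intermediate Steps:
1/((-193819 - 1*52736) + 555112) = 1/((-193819 - 52736) + 555112) = 1/(-246555 + 555112) = 1/308557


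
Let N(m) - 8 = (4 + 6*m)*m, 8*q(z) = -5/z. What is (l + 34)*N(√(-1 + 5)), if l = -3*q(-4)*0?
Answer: 1360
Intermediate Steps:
q(z) = -5/(8*z) (q(z) = (-5/z)/8 = -5/(8*z))
N(m) = 8 + m*(4 + 6*m) (N(m) = 8 + (4 + 6*m)*m = 8 + m*(4 + 6*m))
l = 0 (l = -(-15)/(8*(-4))*0 = -(-15)*(-1)/(8*4)*0 = -3*5/32*0 = -15/32*0 = 0)
(l + 34)*N(√(-1 + 5)) = (0 + 34)*(8 + 4*√(-1 + 5) + 6*(√(-1 + 5))²) = 34*(8 + 4*√4 + 6*(√4)²) = 34*(8 + 4*2 + 6*2²) = 34*(8 + 8 + 6*4) = 34*(8 + 8 + 24) = 34*40 = 1360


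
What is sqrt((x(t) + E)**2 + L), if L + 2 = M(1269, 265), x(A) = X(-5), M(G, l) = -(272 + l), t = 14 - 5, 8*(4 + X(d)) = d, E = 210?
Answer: sqrt(2664953)/8 ≈ 204.06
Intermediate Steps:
X(d) = -4 + d/8
t = 9
M(G, l) = -272 - l
x(A) = -37/8 (x(A) = -4 + (1/8)*(-5) = -4 - 5/8 = -37/8)
L = -539 (L = -2 + (-272 - 1*265) = -2 + (-272 - 265) = -2 - 537 = -539)
sqrt((x(t) + E)**2 + L) = sqrt((-37/8 + 210)**2 - 539) = sqrt((1643/8)**2 - 539) = sqrt(2699449/64 - 539) = sqrt(2664953/64) = sqrt(2664953)/8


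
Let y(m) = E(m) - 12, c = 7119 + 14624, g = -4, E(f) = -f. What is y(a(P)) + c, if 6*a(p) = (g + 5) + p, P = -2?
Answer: 130387/6 ≈ 21731.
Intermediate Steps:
a(p) = ⅙ + p/6 (a(p) = ((-4 + 5) + p)/6 = (1 + p)/6 = ⅙ + p/6)
c = 21743
y(m) = -12 - m (y(m) = -m - 12 = -12 - m)
y(a(P)) + c = (-12 - (⅙ + (⅙)*(-2))) + 21743 = (-12 - (⅙ - ⅓)) + 21743 = (-12 - 1*(-⅙)) + 21743 = (-12 + ⅙) + 21743 = -71/6 + 21743 = 130387/6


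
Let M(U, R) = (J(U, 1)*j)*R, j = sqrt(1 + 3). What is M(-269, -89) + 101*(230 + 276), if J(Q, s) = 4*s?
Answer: 50394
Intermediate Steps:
j = 2 (j = sqrt(4) = 2)
M(U, R) = 8*R (M(U, R) = ((4*1)*2)*R = (4*2)*R = 8*R)
M(-269, -89) + 101*(230 + 276) = 8*(-89) + 101*(230 + 276) = -712 + 101*506 = -712 + 51106 = 50394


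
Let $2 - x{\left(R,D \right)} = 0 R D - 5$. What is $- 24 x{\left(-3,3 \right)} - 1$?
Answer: $-169$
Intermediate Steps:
$x{\left(R,D \right)} = 7$ ($x{\left(R,D \right)} = 2 - \left(0 R D - 5\right) = 2 - \left(0 D - 5\right) = 2 - \left(0 - 5\right) = 2 - -5 = 2 + 5 = 7$)
$- 24 x{\left(-3,3 \right)} - 1 = \left(-24\right) 7 - 1 = -168 - 1 = -169$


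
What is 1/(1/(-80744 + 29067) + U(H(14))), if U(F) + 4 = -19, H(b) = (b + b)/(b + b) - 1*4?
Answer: -51677/1188572 ≈ -0.043478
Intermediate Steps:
H(b) = -3 (H(b) = (2*b)/((2*b)) - 4 = (2*b)*(1/(2*b)) - 4 = 1 - 4 = -3)
U(F) = -23 (U(F) = -4 - 19 = -23)
1/(1/(-80744 + 29067) + U(H(14))) = 1/(1/(-80744 + 29067) - 23) = 1/(1/(-51677) - 23) = 1/(-1/51677 - 23) = 1/(-1188572/51677) = -51677/1188572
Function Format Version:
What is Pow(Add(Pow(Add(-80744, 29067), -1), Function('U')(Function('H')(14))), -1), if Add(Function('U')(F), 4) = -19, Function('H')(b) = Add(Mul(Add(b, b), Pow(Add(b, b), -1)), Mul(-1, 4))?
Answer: Rational(-51677, 1188572) ≈ -0.043478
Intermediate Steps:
Function('H')(b) = -3 (Function('H')(b) = Add(Mul(Mul(2, b), Pow(Mul(2, b), -1)), -4) = Add(Mul(Mul(2, b), Mul(Rational(1, 2), Pow(b, -1))), -4) = Add(1, -4) = -3)
Function('U')(F) = -23 (Function('U')(F) = Add(-4, -19) = -23)
Pow(Add(Pow(Add(-80744, 29067), -1), Function('U')(Function('H')(14))), -1) = Pow(Add(Pow(Add(-80744, 29067), -1), -23), -1) = Pow(Add(Pow(-51677, -1), -23), -1) = Pow(Add(Rational(-1, 51677), -23), -1) = Pow(Rational(-1188572, 51677), -1) = Rational(-51677, 1188572)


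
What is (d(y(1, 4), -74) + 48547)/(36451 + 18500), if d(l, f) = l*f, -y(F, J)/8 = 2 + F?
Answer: 3871/4227 ≈ 0.91578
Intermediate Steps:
y(F, J) = -16 - 8*F (y(F, J) = -8*(2 + F) = -16 - 8*F)
d(l, f) = f*l
(d(y(1, 4), -74) + 48547)/(36451 + 18500) = (-74*(-16 - 8*1) + 48547)/(36451 + 18500) = (-74*(-16 - 8) + 48547)/54951 = (-74*(-24) + 48547)*(1/54951) = (1776 + 48547)*(1/54951) = 50323*(1/54951) = 3871/4227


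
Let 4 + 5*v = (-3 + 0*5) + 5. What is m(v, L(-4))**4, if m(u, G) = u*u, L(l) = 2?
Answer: 256/390625 ≈ 0.00065536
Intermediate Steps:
v = -2/5 (v = -4/5 + ((-3 + 0*5) + 5)/5 = -4/5 + ((-3 + 0) + 5)/5 = -4/5 + (-3 + 5)/5 = -4/5 + (1/5)*2 = -4/5 + 2/5 = -2/5 ≈ -0.40000)
m(u, G) = u**2
m(v, L(-4))**4 = ((-2/5)**2)**4 = (4/25)**4 = 256/390625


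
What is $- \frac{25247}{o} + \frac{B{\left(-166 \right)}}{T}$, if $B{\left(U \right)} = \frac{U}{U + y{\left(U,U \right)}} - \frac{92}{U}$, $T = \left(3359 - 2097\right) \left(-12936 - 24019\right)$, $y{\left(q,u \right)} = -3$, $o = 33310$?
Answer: $- \frac{1651608683038061}{2179074061895770} \approx -0.75794$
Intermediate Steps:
$T = -46637210$ ($T = 1262 \left(-36955\right) = -46637210$)
$B{\left(U \right)} = - \frac{92}{U} + \frac{U}{-3 + U}$ ($B{\left(U \right)} = \frac{U}{U - 3} - \frac{92}{U} = \frac{U}{-3 + U} - \frac{92}{U} = - \frac{92}{U} + \frac{U}{-3 + U}$)
$- \frac{25247}{o} + \frac{B{\left(-166 \right)}}{T} = - \frac{25247}{33310} + \frac{\frac{1}{-166} \frac{1}{-3 - 166} \left(276 + \left(-166\right)^{2} - -15272\right)}{-46637210} = \left(-25247\right) \frac{1}{33310} + - \frac{276 + 27556 + 15272}{166 \left(-169\right)} \left(- \frac{1}{46637210}\right) = - \frac{25247}{33310} + \left(- \frac{1}{166}\right) \left(- \frac{1}{169}\right) 43104 \left(- \frac{1}{46637210}\right) = - \frac{25247}{33310} + \frac{21552}{14027} \left(- \frac{1}{46637210}\right) = - \frac{25247}{33310} - \frac{10776}{327090072335} = - \frac{1651608683038061}{2179074061895770}$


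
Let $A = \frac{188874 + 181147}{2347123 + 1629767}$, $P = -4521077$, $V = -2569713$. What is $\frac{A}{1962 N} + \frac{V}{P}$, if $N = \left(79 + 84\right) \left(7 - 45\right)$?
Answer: $\frac{124193366164302861343}{218502135795432372840} \approx 0.56839$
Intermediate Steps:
$N = -6194$ ($N = 163 \left(-38\right) = -6194$)
$A = \frac{370021}{3976890} \approx 0.093043$
$\frac{A}{1962 N} + \frac{V}{P} = \frac{370021}{3976890 \cdot 1962 \left(-6194\right)} - \frac{2569713}{-4521077} = \frac{370021}{3976890 \left(-12152628\right)} - - \frac{2569713}{4521077} = \frac{370021}{3976890} \left(- \frac{1}{12152628}\right) + \frac{2569713}{4521077} = - \frac{370021}{48329664766920} + \frac{2569713}{4521077} = \frac{124193366164302861343}{218502135795432372840}$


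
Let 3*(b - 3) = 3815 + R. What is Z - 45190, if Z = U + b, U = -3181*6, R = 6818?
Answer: -182186/3 ≈ -60729.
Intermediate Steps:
b = 10642/3 (b = 3 + (3815 + 6818)/3 = 3 + (⅓)*10633 = 3 + 10633/3 = 10642/3 ≈ 3547.3)
U = -19086
Z = -46616/3 (Z = -19086 + 10642/3 = -46616/3 ≈ -15539.)
Z - 45190 = -46616/3 - 45190 = -182186/3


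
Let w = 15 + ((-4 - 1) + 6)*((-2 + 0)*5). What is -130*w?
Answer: -650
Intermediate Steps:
w = 5 (w = 15 + (-5 + 6)*(-2*5) = 15 + 1*(-10) = 15 - 10 = 5)
-130*w = -130*5 = -650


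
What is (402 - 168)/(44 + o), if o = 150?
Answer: 117/97 ≈ 1.2062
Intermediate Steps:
(402 - 168)/(44 + o) = (402 - 168)/(44 + 150) = 234/194 = 234*(1/194) = 117/97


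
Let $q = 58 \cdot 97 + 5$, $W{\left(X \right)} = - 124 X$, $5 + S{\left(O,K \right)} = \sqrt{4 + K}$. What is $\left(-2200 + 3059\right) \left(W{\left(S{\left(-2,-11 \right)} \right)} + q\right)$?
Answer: $5369609 - 106516 i \sqrt{7} \approx 5.3696 \cdot 10^{6} - 2.8182 \cdot 10^{5} i$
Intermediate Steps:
$S{\left(O,K \right)} = -5 + \sqrt{4 + K}$
$q = 5631$ ($q = 5626 + 5 = 5631$)
$\left(-2200 + 3059\right) \left(W{\left(S{\left(-2,-11 \right)} \right)} + q\right) = \left(-2200 + 3059\right) \left(- 124 \left(-5 + \sqrt{4 - 11}\right) + 5631\right) = 859 \left(- 124 \left(-5 + \sqrt{-7}\right) + 5631\right) = 859 \left(- 124 \left(-5 + i \sqrt{7}\right) + 5631\right) = 859 \left(\left(620 - 124 i \sqrt{7}\right) + 5631\right) = 859 \left(6251 - 124 i \sqrt{7}\right) = 5369609 - 106516 i \sqrt{7}$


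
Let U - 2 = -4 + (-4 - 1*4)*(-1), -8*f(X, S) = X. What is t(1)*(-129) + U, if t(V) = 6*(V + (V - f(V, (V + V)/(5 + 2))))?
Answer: -6555/4 ≈ -1638.8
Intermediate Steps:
f(X, S) = -X/8
t(V) = 51*V/4 (t(V) = 6*(V + (V - (-1)*V/8)) = 6*(V + (V + V/8)) = 6*(V + 9*V/8) = 6*(17*V/8) = 51*V/4)
U = 6 (U = 2 + (-4 + (-4 - 1*4)*(-1)) = 2 + (-4 + (-4 - 4)*(-1)) = 2 + (-4 - 8*(-1)) = 2 + (-4 + 8) = 2 + 4 = 6)
t(1)*(-129) + U = ((51/4)*1)*(-129) + 6 = (51/4)*(-129) + 6 = -6579/4 + 6 = -6555/4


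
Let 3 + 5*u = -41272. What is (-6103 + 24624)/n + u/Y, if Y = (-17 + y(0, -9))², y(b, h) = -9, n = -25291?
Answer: -17022877/1315132 ≈ -12.944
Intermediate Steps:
u = -8255 (u = -⅗ + (⅕)*(-41272) = -⅗ - 41272/5 = -8255)
Y = 676 (Y = (-17 - 9)² = (-26)² = 676)
(-6103 + 24624)/n + u/Y = (-6103 + 24624)/(-25291) - 8255/676 = 18521*(-1/25291) - 8255*1/676 = -18521/25291 - 635/52 = -17022877/1315132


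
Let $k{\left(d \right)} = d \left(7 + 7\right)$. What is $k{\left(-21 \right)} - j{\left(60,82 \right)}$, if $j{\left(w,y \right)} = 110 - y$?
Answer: $-322$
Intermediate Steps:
$k{\left(d \right)} = 14 d$ ($k{\left(d \right)} = d 14 = 14 d$)
$k{\left(-21 \right)} - j{\left(60,82 \right)} = 14 \left(-21\right) - \left(110 - 82\right) = -294 - \left(110 - 82\right) = -294 - 28 = -322$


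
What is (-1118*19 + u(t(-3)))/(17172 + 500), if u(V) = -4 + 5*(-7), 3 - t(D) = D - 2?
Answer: -21281/17672 ≈ -1.2042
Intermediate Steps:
t(D) = 5 - D (t(D) = 3 - (D - 2) = 3 - (-2 + D) = 3 + (2 - D) = 5 - D)
u(V) = -39 (u(V) = -4 - 35 = -39)
(-1118*19 + u(t(-3)))/(17172 + 500) = (-1118*19 - 39)/(17172 + 500) = (-21242 - 39)/17672 = -21281*1/17672 = -21281/17672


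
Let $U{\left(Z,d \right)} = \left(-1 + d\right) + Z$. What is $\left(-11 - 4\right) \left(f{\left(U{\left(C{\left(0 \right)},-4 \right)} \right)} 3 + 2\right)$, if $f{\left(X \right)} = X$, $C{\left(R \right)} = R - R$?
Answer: $195$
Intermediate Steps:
$C{\left(R \right)} = 0$
$U{\left(Z,d \right)} = -1 + Z + d$
$\left(-11 - 4\right) \left(f{\left(U{\left(C{\left(0 \right)},-4 \right)} \right)} 3 + 2\right) = \left(-11 - 4\right) \left(\left(-1 + 0 - 4\right) 3 + 2\right) = - 15 \left(\left(-5\right) 3 + 2\right) = - 15 \left(-15 + 2\right) = \left(-15\right) \left(-13\right) = 195$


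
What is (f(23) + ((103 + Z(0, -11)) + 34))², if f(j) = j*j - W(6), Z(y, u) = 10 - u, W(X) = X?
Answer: 463761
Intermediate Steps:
f(j) = -6 + j² (f(j) = j*j - 1*6 = j² - 6 = -6 + j²)
(f(23) + ((103 + Z(0, -11)) + 34))² = ((-6 + 23²) + ((103 + (10 - 1*(-11))) + 34))² = ((-6 + 529) + ((103 + (10 + 11)) + 34))² = (523 + ((103 + 21) + 34))² = (523 + (124 + 34))² = (523 + 158)² = 681² = 463761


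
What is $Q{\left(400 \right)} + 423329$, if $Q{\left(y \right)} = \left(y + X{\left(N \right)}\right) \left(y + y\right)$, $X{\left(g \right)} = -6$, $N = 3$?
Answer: $738529$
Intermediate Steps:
$Q{\left(y \right)} = 2 y \left(-6 + y\right)$ ($Q{\left(y \right)} = \left(y - 6\right) \left(y + y\right) = \left(-6 + y\right) 2 y = 2 y \left(-6 + y\right)$)
$Q{\left(400 \right)} + 423329 = 2 \cdot 400 \left(-6 + 400\right) + 423329 = 2 \cdot 400 \cdot 394 + 423329 = 315200 + 423329 = 738529$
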